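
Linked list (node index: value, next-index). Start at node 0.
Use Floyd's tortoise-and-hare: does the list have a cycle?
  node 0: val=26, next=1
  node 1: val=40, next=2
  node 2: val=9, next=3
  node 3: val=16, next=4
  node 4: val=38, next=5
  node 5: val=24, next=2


Floyd's tortoise (slow, +1) and hare (fast, +2):
  init: slow=0, fast=0
  step 1: slow=1, fast=2
  step 2: slow=2, fast=4
  step 3: slow=3, fast=2
  step 4: slow=4, fast=4
  slow == fast at node 4: cycle detected

Cycle: yes


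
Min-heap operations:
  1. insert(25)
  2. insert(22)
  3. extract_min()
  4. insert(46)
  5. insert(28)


insert(25) -> [25]
insert(22) -> [22, 25]
extract_min()->22, [25]
insert(46) -> [25, 46]
insert(28) -> [25, 46, 28]

Final heap: [25, 46, 28]


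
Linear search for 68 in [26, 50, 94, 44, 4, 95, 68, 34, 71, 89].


i=0: 26!=68
i=1: 50!=68
i=2: 94!=68
i=3: 44!=68
i=4: 4!=68
i=5: 95!=68
i=6: 68==68 found!

Found at 6, 7 comps


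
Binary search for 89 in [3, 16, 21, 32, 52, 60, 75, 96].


Step 1: lo=0, hi=7, mid=3, val=32
Step 2: lo=4, hi=7, mid=5, val=60
Step 3: lo=6, hi=7, mid=6, val=75
Step 4: lo=7, hi=7, mid=7, val=96

Not found


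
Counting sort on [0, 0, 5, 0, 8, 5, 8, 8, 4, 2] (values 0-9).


Input: [0, 0, 5, 0, 8, 5, 8, 8, 4, 2]
Counts: [3, 0, 1, 0, 1, 2, 0, 0, 3, 0]

Sorted: [0, 0, 0, 2, 4, 5, 5, 8, 8, 8]


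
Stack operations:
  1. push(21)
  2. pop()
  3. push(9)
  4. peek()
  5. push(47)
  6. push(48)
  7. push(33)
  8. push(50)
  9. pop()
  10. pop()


push(21) -> [21]
pop()->21, []
push(9) -> [9]
peek()->9
push(47) -> [9, 47]
push(48) -> [9, 47, 48]
push(33) -> [9, 47, 48, 33]
push(50) -> [9, 47, 48, 33, 50]
pop()->50, [9, 47, 48, 33]
pop()->33, [9, 47, 48]

Final stack: [9, 47, 48]


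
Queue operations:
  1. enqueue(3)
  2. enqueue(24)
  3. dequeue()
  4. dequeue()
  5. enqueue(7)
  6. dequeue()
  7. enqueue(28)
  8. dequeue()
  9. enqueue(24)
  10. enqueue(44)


enqueue(3) -> [3]
enqueue(24) -> [3, 24]
dequeue()->3, [24]
dequeue()->24, []
enqueue(7) -> [7]
dequeue()->7, []
enqueue(28) -> [28]
dequeue()->28, []
enqueue(24) -> [24]
enqueue(44) -> [24, 44]

Final queue: [24, 44]


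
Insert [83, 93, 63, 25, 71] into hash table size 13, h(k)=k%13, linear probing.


Insert 83: h=5 -> slot 5
Insert 93: h=2 -> slot 2
Insert 63: h=11 -> slot 11
Insert 25: h=12 -> slot 12
Insert 71: h=6 -> slot 6

Table: [None, None, 93, None, None, 83, 71, None, None, None, None, 63, 25]


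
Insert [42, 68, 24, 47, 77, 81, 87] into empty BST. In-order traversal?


Insert 42: root
Insert 68: R from 42
Insert 24: L from 42
Insert 47: R from 42 -> L from 68
Insert 77: R from 42 -> R from 68
Insert 81: R from 42 -> R from 68 -> R from 77
Insert 87: R from 42 -> R from 68 -> R from 77 -> R from 81

In-order: [24, 42, 47, 68, 77, 81, 87]


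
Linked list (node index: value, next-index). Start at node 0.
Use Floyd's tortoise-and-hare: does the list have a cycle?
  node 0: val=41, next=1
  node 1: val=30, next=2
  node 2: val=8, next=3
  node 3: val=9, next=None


Floyd's tortoise (slow, +1) and hare (fast, +2):
  init: slow=0, fast=0
  step 1: slow=1, fast=2
  step 2: fast 2->3->None, no cycle

Cycle: no


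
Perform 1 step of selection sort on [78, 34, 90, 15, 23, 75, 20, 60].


Initial: [78, 34, 90, 15, 23, 75, 20, 60]
Step 1: min=15 at 3
  Swap: [15, 34, 90, 78, 23, 75, 20, 60]

After 1 step: [15, 34, 90, 78, 23, 75, 20, 60]


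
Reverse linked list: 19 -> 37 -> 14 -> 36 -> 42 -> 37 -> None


Step 1: curr=19, set curr.next=prev(None) | reversed so far: 19
Step 2: curr=37, set curr.next=prev(19) | reversed so far: 37 -> 19
Step 3: curr=14, set curr.next=prev(37) | reversed so far: 14 -> 37 -> 19
Step 4: curr=36, set curr.next=prev(14) | reversed so far: 36 -> 14 -> 37 -> 19
Step 5: curr=42, set curr.next=prev(36) | reversed so far: 42 -> 36 -> 14 -> 37 -> 19
Step 6: curr=37, set curr.next=prev(42) | reversed so far: 37 -> 42 -> 36 -> 14 -> 37 -> 19

37 -> 42 -> 36 -> 14 -> 37 -> 19 -> None


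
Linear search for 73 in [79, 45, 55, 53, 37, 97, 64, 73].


i=0: 79!=73
i=1: 45!=73
i=2: 55!=73
i=3: 53!=73
i=4: 37!=73
i=5: 97!=73
i=6: 64!=73
i=7: 73==73 found!

Found at 7, 8 comps


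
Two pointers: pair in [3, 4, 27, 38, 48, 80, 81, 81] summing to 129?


lo=0(3)+hi=7(81)=84
lo=1(4)+hi=7(81)=85
lo=2(27)+hi=7(81)=108
lo=3(38)+hi=7(81)=119
lo=4(48)+hi=7(81)=129

Yes: 48+81=129


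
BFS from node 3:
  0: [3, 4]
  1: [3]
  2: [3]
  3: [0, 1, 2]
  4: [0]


Visit 3, enqueue [0, 1, 2]
Visit 0, enqueue [4]
Visit 1, enqueue []
Visit 2, enqueue []
Visit 4, enqueue []

BFS order: [3, 0, 1, 2, 4]


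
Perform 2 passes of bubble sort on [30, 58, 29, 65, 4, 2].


Initial: [30, 58, 29, 65, 4, 2]
Pass 1: [30, 29, 58, 4, 2, 65] (3 swaps)
Pass 2: [29, 30, 4, 2, 58, 65] (3 swaps)

After 2 passes: [29, 30, 4, 2, 58, 65]


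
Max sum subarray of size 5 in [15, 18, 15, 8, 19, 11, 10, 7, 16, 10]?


[0:5]: 75
[1:6]: 71
[2:7]: 63
[3:8]: 55
[4:9]: 63
[5:10]: 54

Max: 75 at [0:5]


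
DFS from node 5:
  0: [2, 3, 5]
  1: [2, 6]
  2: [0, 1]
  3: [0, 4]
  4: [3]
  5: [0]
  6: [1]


Visit 5, push [0]
Visit 0, push [3, 2]
Visit 2, push [1]
Visit 1, push [6]
Visit 6, push []
Visit 3, push [4]
Visit 4, push []

DFS order: [5, 0, 2, 1, 6, 3, 4]


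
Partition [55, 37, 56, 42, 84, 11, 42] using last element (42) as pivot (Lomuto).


Pivot: 42
  37 <= 42: swap -> [37, 55, 56, 42, 84, 11, 42]
  42 <= 42: swap -> [37, 42, 56, 55, 84, 11, 42]
  11 <= 42: swap -> [37, 42, 11, 55, 84, 56, 42]
Place pivot at 3: [37, 42, 11, 42, 84, 56, 55]

Partitioned: [37, 42, 11, 42, 84, 56, 55]


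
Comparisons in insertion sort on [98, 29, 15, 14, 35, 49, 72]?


Algorithm: insertion sort
Input: [98, 29, 15, 14, 35, 49, 72]
Sorted: [14, 15, 29, 35, 49, 72, 98]

12


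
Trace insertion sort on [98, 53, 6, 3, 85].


Initial: [98, 53, 6, 3, 85]
Insert 53: [53, 98, 6, 3, 85]
Insert 6: [6, 53, 98, 3, 85]
Insert 3: [3, 6, 53, 98, 85]
Insert 85: [3, 6, 53, 85, 98]

Sorted: [3, 6, 53, 85, 98]


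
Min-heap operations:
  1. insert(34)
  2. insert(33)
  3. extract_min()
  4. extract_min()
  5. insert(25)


insert(34) -> [34]
insert(33) -> [33, 34]
extract_min()->33, [34]
extract_min()->34, []
insert(25) -> [25]

Final heap: [25]


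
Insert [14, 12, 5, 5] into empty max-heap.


Insert 14: [14]
Insert 12: [14, 12]
Insert 5: [14, 12, 5]
Insert 5: [14, 12, 5, 5]

Final heap: [14, 12, 5, 5]


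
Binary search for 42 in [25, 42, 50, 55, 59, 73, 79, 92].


Step 1: lo=0, hi=7, mid=3, val=55
Step 2: lo=0, hi=2, mid=1, val=42

Found at index 1


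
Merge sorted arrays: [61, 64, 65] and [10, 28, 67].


Take 10 from B
Take 28 from B
Take 61 from A
Take 64 from A
Take 65 from A

Merged: [10, 28, 61, 64, 65, 67]


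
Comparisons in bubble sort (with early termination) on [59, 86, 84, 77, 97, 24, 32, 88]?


Algorithm: bubble sort (with early termination)
Input: [59, 86, 84, 77, 97, 24, 32, 88]
Sorted: [24, 32, 59, 77, 84, 86, 88, 97]

27


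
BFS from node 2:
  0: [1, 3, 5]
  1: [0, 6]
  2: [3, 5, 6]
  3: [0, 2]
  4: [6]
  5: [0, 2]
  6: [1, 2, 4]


Visit 2, enqueue [3, 5, 6]
Visit 3, enqueue [0]
Visit 5, enqueue []
Visit 6, enqueue [1, 4]
Visit 0, enqueue []
Visit 1, enqueue []
Visit 4, enqueue []

BFS order: [2, 3, 5, 6, 0, 1, 4]


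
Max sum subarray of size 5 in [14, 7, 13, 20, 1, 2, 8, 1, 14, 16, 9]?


[0:5]: 55
[1:6]: 43
[2:7]: 44
[3:8]: 32
[4:9]: 26
[5:10]: 41
[6:11]: 48

Max: 55 at [0:5]


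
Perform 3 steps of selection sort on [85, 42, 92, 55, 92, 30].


Initial: [85, 42, 92, 55, 92, 30]
Step 1: min=30 at 5
  Swap: [30, 42, 92, 55, 92, 85]
Step 2: min=42 at 1
  Swap: [30, 42, 92, 55, 92, 85]
Step 3: min=55 at 3
  Swap: [30, 42, 55, 92, 92, 85]

After 3 steps: [30, 42, 55, 92, 92, 85]


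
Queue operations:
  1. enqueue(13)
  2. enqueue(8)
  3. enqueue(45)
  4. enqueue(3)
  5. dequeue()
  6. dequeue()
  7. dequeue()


enqueue(13) -> [13]
enqueue(8) -> [13, 8]
enqueue(45) -> [13, 8, 45]
enqueue(3) -> [13, 8, 45, 3]
dequeue()->13, [8, 45, 3]
dequeue()->8, [45, 3]
dequeue()->45, [3]

Final queue: [3]


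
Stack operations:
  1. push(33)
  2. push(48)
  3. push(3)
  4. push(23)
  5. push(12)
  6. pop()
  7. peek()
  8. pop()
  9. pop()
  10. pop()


push(33) -> [33]
push(48) -> [33, 48]
push(3) -> [33, 48, 3]
push(23) -> [33, 48, 3, 23]
push(12) -> [33, 48, 3, 23, 12]
pop()->12, [33, 48, 3, 23]
peek()->23
pop()->23, [33, 48, 3]
pop()->3, [33, 48]
pop()->48, [33]

Final stack: [33]


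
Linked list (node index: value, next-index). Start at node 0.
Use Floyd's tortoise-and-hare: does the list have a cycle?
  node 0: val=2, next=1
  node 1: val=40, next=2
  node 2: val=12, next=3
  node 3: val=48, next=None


Floyd's tortoise (slow, +1) and hare (fast, +2):
  init: slow=0, fast=0
  step 1: slow=1, fast=2
  step 2: fast 2->3->None, no cycle

Cycle: no


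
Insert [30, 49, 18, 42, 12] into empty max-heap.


Insert 30: [30]
Insert 49: [49, 30]
Insert 18: [49, 30, 18]
Insert 42: [49, 42, 18, 30]
Insert 12: [49, 42, 18, 30, 12]

Final heap: [49, 42, 18, 30, 12]


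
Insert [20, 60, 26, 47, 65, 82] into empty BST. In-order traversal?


Insert 20: root
Insert 60: R from 20
Insert 26: R from 20 -> L from 60
Insert 47: R from 20 -> L from 60 -> R from 26
Insert 65: R from 20 -> R from 60
Insert 82: R from 20 -> R from 60 -> R from 65

In-order: [20, 26, 47, 60, 65, 82]


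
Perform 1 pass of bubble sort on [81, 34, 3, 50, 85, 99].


Initial: [81, 34, 3, 50, 85, 99]
Pass 1: [34, 3, 50, 81, 85, 99] (3 swaps)

After 1 pass: [34, 3, 50, 81, 85, 99]


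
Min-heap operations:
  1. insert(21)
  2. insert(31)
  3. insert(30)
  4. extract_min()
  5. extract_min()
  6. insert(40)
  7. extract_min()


insert(21) -> [21]
insert(31) -> [21, 31]
insert(30) -> [21, 31, 30]
extract_min()->21, [30, 31]
extract_min()->30, [31]
insert(40) -> [31, 40]
extract_min()->31, [40]

Final heap: [40]


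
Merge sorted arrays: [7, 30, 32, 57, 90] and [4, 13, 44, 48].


Take 4 from B
Take 7 from A
Take 13 from B
Take 30 from A
Take 32 from A
Take 44 from B
Take 48 from B

Merged: [4, 7, 13, 30, 32, 44, 48, 57, 90]


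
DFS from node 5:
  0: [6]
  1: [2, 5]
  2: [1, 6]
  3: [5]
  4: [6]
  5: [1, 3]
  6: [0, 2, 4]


Visit 5, push [3, 1]
Visit 1, push [2]
Visit 2, push [6]
Visit 6, push [4, 0]
Visit 0, push []
Visit 4, push []
Visit 3, push []

DFS order: [5, 1, 2, 6, 0, 4, 3]


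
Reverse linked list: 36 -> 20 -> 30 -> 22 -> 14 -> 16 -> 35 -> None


Step 1: curr=36, set curr.next=prev(None) | reversed so far: 36
Step 2: curr=20, set curr.next=prev(36) | reversed so far: 20 -> 36
Step 3: curr=30, set curr.next=prev(20) | reversed so far: 30 -> 20 -> 36
Step 4: curr=22, set curr.next=prev(30) | reversed so far: 22 -> 30 -> 20 -> 36
Step 5: curr=14, set curr.next=prev(22) | reversed so far: 14 -> 22 -> 30 -> 20 -> 36
Step 6: curr=16, set curr.next=prev(14) | reversed so far: 16 -> 14 -> 22 -> 30 -> 20 -> 36
Step 7: curr=35, set curr.next=prev(16) | reversed so far: 35 -> 16 -> 14 -> 22 -> 30 -> 20 -> 36

35 -> 16 -> 14 -> 22 -> 30 -> 20 -> 36 -> None


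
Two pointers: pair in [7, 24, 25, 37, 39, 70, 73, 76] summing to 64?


lo=0(7)+hi=7(76)=83
lo=0(7)+hi=6(73)=80
lo=0(7)+hi=5(70)=77
lo=0(7)+hi=4(39)=46
lo=1(24)+hi=4(39)=63
lo=2(25)+hi=4(39)=64

Yes: 25+39=64


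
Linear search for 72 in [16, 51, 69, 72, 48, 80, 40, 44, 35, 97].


i=0: 16!=72
i=1: 51!=72
i=2: 69!=72
i=3: 72==72 found!

Found at 3, 4 comps


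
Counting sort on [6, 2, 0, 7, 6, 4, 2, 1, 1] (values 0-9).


Input: [6, 2, 0, 7, 6, 4, 2, 1, 1]
Counts: [1, 2, 2, 0, 1, 0, 2, 1, 0, 0]

Sorted: [0, 1, 1, 2, 2, 4, 6, 6, 7]


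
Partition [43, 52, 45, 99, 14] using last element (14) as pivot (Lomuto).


Pivot: 14
Place pivot at 0: [14, 52, 45, 99, 43]

Partitioned: [14, 52, 45, 99, 43]


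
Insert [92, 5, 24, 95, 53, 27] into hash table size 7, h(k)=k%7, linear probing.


Insert 92: h=1 -> slot 1
Insert 5: h=5 -> slot 5
Insert 24: h=3 -> slot 3
Insert 95: h=4 -> slot 4
Insert 53: h=4, 2 probes -> slot 6
Insert 27: h=6, 1 probes -> slot 0

Table: [27, 92, None, 24, 95, 5, 53]


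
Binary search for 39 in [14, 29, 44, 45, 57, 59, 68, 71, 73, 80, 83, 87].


Step 1: lo=0, hi=11, mid=5, val=59
Step 2: lo=0, hi=4, mid=2, val=44
Step 3: lo=0, hi=1, mid=0, val=14
Step 4: lo=1, hi=1, mid=1, val=29

Not found


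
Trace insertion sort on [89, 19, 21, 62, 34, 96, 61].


Initial: [89, 19, 21, 62, 34, 96, 61]
Insert 19: [19, 89, 21, 62, 34, 96, 61]
Insert 21: [19, 21, 89, 62, 34, 96, 61]
Insert 62: [19, 21, 62, 89, 34, 96, 61]
Insert 34: [19, 21, 34, 62, 89, 96, 61]
Insert 96: [19, 21, 34, 62, 89, 96, 61]
Insert 61: [19, 21, 34, 61, 62, 89, 96]

Sorted: [19, 21, 34, 61, 62, 89, 96]


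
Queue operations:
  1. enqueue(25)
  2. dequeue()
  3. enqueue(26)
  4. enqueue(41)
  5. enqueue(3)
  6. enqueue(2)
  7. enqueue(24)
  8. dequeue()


enqueue(25) -> [25]
dequeue()->25, []
enqueue(26) -> [26]
enqueue(41) -> [26, 41]
enqueue(3) -> [26, 41, 3]
enqueue(2) -> [26, 41, 3, 2]
enqueue(24) -> [26, 41, 3, 2, 24]
dequeue()->26, [41, 3, 2, 24]

Final queue: [41, 3, 2, 24]


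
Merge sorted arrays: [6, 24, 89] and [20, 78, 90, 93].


Take 6 from A
Take 20 from B
Take 24 from A
Take 78 from B
Take 89 from A

Merged: [6, 20, 24, 78, 89, 90, 93]


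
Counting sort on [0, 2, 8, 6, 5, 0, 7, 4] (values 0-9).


Input: [0, 2, 8, 6, 5, 0, 7, 4]
Counts: [2, 0, 1, 0, 1, 1, 1, 1, 1, 0]

Sorted: [0, 0, 2, 4, 5, 6, 7, 8]


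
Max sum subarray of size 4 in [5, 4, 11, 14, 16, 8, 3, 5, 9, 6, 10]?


[0:4]: 34
[1:5]: 45
[2:6]: 49
[3:7]: 41
[4:8]: 32
[5:9]: 25
[6:10]: 23
[7:11]: 30

Max: 49 at [2:6]


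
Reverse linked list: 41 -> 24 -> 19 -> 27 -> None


Step 1: curr=41, set curr.next=prev(None) | reversed so far: 41
Step 2: curr=24, set curr.next=prev(41) | reversed so far: 24 -> 41
Step 3: curr=19, set curr.next=prev(24) | reversed so far: 19 -> 24 -> 41
Step 4: curr=27, set curr.next=prev(19) | reversed so far: 27 -> 19 -> 24 -> 41

27 -> 19 -> 24 -> 41 -> None


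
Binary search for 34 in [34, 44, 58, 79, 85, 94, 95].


Step 1: lo=0, hi=6, mid=3, val=79
Step 2: lo=0, hi=2, mid=1, val=44
Step 3: lo=0, hi=0, mid=0, val=34

Found at index 0


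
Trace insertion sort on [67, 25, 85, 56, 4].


Initial: [67, 25, 85, 56, 4]
Insert 25: [25, 67, 85, 56, 4]
Insert 85: [25, 67, 85, 56, 4]
Insert 56: [25, 56, 67, 85, 4]
Insert 4: [4, 25, 56, 67, 85]

Sorted: [4, 25, 56, 67, 85]


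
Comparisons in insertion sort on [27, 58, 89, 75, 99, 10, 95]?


Algorithm: insertion sort
Input: [27, 58, 89, 75, 99, 10, 95]
Sorted: [10, 27, 58, 75, 89, 95, 99]

12


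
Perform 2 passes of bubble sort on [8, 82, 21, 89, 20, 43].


Initial: [8, 82, 21, 89, 20, 43]
Pass 1: [8, 21, 82, 20, 43, 89] (3 swaps)
Pass 2: [8, 21, 20, 43, 82, 89] (2 swaps)

After 2 passes: [8, 21, 20, 43, 82, 89]


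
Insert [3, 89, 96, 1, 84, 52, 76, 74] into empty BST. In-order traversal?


Insert 3: root
Insert 89: R from 3
Insert 96: R from 3 -> R from 89
Insert 1: L from 3
Insert 84: R from 3 -> L from 89
Insert 52: R from 3 -> L from 89 -> L from 84
Insert 76: R from 3 -> L from 89 -> L from 84 -> R from 52
Insert 74: R from 3 -> L from 89 -> L from 84 -> R from 52 -> L from 76

In-order: [1, 3, 52, 74, 76, 84, 89, 96]


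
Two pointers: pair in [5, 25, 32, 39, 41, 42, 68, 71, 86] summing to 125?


lo=0(5)+hi=8(86)=91
lo=1(25)+hi=8(86)=111
lo=2(32)+hi=8(86)=118
lo=3(39)+hi=8(86)=125

Yes: 39+86=125


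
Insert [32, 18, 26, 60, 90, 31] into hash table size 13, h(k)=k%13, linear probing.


Insert 32: h=6 -> slot 6
Insert 18: h=5 -> slot 5
Insert 26: h=0 -> slot 0
Insert 60: h=8 -> slot 8
Insert 90: h=12 -> slot 12
Insert 31: h=5, 2 probes -> slot 7

Table: [26, None, None, None, None, 18, 32, 31, 60, None, None, None, 90]


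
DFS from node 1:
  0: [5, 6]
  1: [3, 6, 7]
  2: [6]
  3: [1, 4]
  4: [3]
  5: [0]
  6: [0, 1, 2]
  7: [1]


Visit 1, push [7, 6, 3]
Visit 3, push [4]
Visit 4, push []
Visit 6, push [2, 0]
Visit 0, push [5]
Visit 5, push []
Visit 2, push []
Visit 7, push []

DFS order: [1, 3, 4, 6, 0, 5, 2, 7]


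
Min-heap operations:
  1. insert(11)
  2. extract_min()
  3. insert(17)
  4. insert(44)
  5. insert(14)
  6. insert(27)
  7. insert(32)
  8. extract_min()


insert(11) -> [11]
extract_min()->11, []
insert(17) -> [17]
insert(44) -> [17, 44]
insert(14) -> [14, 44, 17]
insert(27) -> [14, 27, 17, 44]
insert(32) -> [14, 27, 17, 44, 32]
extract_min()->14, [17, 27, 32, 44]

Final heap: [17, 27, 32, 44]


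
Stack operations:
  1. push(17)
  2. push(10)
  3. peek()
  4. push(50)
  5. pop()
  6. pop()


push(17) -> [17]
push(10) -> [17, 10]
peek()->10
push(50) -> [17, 10, 50]
pop()->50, [17, 10]
pop()->10, [17]

Final stack: [17]


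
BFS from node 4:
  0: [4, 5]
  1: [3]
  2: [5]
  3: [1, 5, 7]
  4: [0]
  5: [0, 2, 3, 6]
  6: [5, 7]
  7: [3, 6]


Visit 4, enqueue [0]
Visit 0, enqueue [5]
Visit 5, enqueue [2, 3, 6]
Visit 2, enqueue []
Visit 3, enqueue [1, 7]
Visit 6, enqueue []
Visit 1, enqueue []
Visit 7, enqueue []

BFS order: [4, 0, 5, 2, 3, 6, 1, 7]


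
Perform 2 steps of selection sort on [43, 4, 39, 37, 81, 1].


Initial: [43, 4, 39, 37, 81, 1]
Step 1: min=1 at 5
  Swap: [1, 4, 39, 37, 81, 43]
Step 2: min=4 at 1
  Swap: [1, 4, 39, 37, 81, 43]

After 2 steps: [1, 4, 39, 37, 81, 43]


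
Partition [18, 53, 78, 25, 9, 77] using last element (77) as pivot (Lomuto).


Pivot: 77
  18 <= 77: advance i (no swap)
  53 <= 77: advance i (no swap)
  25 <= 77: swap -> [18, 53, 25, 78, 9, 77]
  9 <= 77: swap -> [18, 53, 25, 9, 78, 77]
Place pivot at 4: [18, 53, 25, 9, 77, 78]

Partitioned: [18, 53, 25, 9, 77, 78]


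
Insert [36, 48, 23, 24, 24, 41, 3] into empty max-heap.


Insert 36: [36]
Insert 48: [48, 36]
Insert 23: [48, 36, 23]
Insert 24: [48, 36, 23, 24]
Insert 24: [48, 36, 23, 24, 24]
Insert 41: [48, 36, 41, 24, 24, 23]
Insert 3: [48, 36, 41, 24, 24, 23, 3]

Final heap: [48, 36, 41, 24, 24, 23, 3]


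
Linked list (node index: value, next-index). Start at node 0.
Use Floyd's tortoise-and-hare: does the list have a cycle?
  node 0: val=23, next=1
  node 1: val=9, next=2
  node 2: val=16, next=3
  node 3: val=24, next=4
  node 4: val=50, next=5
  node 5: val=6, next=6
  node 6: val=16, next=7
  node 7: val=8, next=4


Floyd's tortoise (slow, +1) and hare (fast, +2):
  init: slow=0, fast=0
  step 1: slow=1, fast=2
  step 2: slow=2, fast=4
  step 3: slow=3, fast=6
  step 4: slow=4, fast=4
  slow == fast at node 4: cycle detected

Cycle: yes


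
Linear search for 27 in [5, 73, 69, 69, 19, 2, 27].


i=0: 5!=27
i=1: 73!=27
i=2: 69!=27
i=3: 69!=27
i=4: 19!=27
i=5: 2!=27
i=6: 27==27 found!

Found at 6, 7 comps


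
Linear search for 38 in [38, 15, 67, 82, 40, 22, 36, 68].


i=0: 38==38 found!

Found at 0, 1 comps


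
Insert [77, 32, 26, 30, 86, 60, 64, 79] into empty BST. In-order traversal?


Insert 77: root
Insert 32: L from 77
Insert 26: L from 77 -> L from 32
Insert 30: L from 77 -> L from 32 -> R from 26
Insert 86: R from 77
Insert 60: L from 77 -> R from 32
Insert 64: L from 77 -> R from 32 -> R from 60
Insert 79: R from 77 -> L from 86

In-order: [26, 30, 32, 60, 64, 77, 79, 86]


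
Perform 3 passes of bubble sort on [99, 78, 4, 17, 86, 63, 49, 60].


Initial: [99, 78, 4, 17, 86, 63, 49, 60]
Pass 1: [78, 4, 17, 86, 63, 49, 60, 99] (7 swaps)
Pass 2: [4, 17, 78, 63, 49, 60, 86, 99] (5 swaps)
Pass 3: [4, 17, 63, 49, 60, 78, 86, 99] (3 swaps)

After 3 passes: [4, 17, 63, 49, 60, 78, 86, 99]


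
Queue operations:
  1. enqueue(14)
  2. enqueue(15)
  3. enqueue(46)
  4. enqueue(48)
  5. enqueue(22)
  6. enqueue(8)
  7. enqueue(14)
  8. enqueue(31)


enqueue(14) -> [14]
enqueue(15) -> [14, 15]
enqueue(46) -> [14, 15, 46]
enqueue(48) -> [14, 15, 46, 48]
enqueue(22) -> [14, 15, 46, 48, 22]
enqueue(8) -> [14, 15, 46, 48, 22, 8]
enqueue(14) -> [14, 15, 46, 48, 22, 8, 14]
enqueue(31) -> [14, 15, 46, 48, 22, 8, 14, 31]

Final queue: [14, 15, 46, 48, 22, 8, 14, 31]


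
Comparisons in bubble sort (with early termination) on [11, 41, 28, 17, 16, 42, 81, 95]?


Algorithm: bubble sort (with early termination)
Input: [11, 41, 28, 17, 16, 42, 81, 95]
Sorted: [11, 16, 17, 28, 41, 42, 81, 95]

22


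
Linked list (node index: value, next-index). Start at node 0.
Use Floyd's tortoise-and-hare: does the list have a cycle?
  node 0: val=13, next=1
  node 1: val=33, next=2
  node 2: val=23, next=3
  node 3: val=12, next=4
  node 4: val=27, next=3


Floyd's tortoise (slow, +1) and hare (fast, +2):
  init: slow=0, fast=0
  step 1: slow=1, fast=2
  step 2: slow=2, fast=4
  step 3: slow=3, fast=4
  step 4: slow=4, fast=4
  slow == fast at node 4: cycle detected

Cycle: yes


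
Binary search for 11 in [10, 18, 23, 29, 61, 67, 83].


Step 1: lo=0, hi=6, mid=3, val=29
Step 2: lo=0, hi=2, mid=1, val=18
Step 3: lo=0, hi=0, mid=0, val=10

Not found


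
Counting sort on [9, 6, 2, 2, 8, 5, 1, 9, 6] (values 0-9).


Input: [9, 6, 2, 2, 8, 5, 1, 9, 6]
Counts: [0, 1, 2, 0, 0, 1, 2, 0, 1, 2]

Sorted: [1, 2, 2, 5, 6, 6, 8, 9, 9]


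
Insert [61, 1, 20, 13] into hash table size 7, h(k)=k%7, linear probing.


Insert 61: h=5 -> slot 5
Insert 1: h=1 -> slot 1
Insert 20: h=6 -> slot 6
Insert 13: h=6, 1 probes -> slot 0

Table: [13, 1, None, None, None, 61, 20]


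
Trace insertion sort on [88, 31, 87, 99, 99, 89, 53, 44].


Initial: [88, 31, 87, 99, 99, 89, 53, 44]
Insert 31: [31, 88, 87, 99, 99, 89, 53, 44]
Insert 87: [31, 87, 88, 99, 99, 89, 53, 44]
Insert 99: [31, 87, 88, 99, 99, 89, 53, 44]
Insert 99: [31, 87, 88, 99, 99, 89, 53, 44]
Insert 89: [31, 87, 88, 89, 99, 99, 53, 44]
Insert 53: [31, 53, 87, 88, 89, 99, 99, 44]
Insert 44: [31, 44, 53, 87, 88, 89, 99, 99]

Sorted: [31, 44, 53, 87, 88, 89, 99, 99]


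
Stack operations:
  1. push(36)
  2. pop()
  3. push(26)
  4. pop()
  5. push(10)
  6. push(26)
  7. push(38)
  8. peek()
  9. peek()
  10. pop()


push(36) -> [36]
pop()->36, []
push(26) -> [26]
pop()->26, []
push(10) -> [10]
push(26) -> [10, 26]
push(38) -> [10, 26, 38]
peek()->38
peek()->38
pop()->38, [10, 26]

Final stack: [10, 26]


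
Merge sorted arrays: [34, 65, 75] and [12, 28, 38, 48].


Take 12 from B
Take 28 from B
Take 34 from A
Take 38 from B
Take 48 from B

Merged: [12, 28, 34, 38, 48, 65, 75]


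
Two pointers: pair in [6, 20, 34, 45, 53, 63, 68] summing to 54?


lo=0(6)+hi=6(68)=74
lo=0(6)+hi=5(63)=69
lo=0(6)+hi=4(53)=59
lo=0(6)+hi=3(45)=51
lo=1(20)+hi=3(45)=65
lo=1(20)+hi=2(34)=54

Yes: 20+34=54


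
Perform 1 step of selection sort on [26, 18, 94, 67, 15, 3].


Initial: [26, 18, 94, 67, 15, 3]
Step 1: min=3 at 5
  Swap: [3, 18, 94, 67, 15, 26]

After 1 step: [3, 18, 94, 67, 15, 26]


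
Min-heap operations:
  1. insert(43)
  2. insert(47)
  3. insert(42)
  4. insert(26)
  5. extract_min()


insert(43) -> [43]
insert(47) -> [43, 47]
insert(42) -> [42, 47, 43]
insert(26) -> [26, 42, 43, 47]
extract_min()->26, [42, 47, 43]

Final heap: [42, 47, 43]


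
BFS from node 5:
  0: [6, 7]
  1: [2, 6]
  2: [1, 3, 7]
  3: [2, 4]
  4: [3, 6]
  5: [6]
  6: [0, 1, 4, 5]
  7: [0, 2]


Visit 5, enqueue [6]
Visit 6, enqueue [0, 1, 4]
Visit 0, enqueue [7]
Visit 1, enqueue [2]
Visit 4, enqueue [3]
Visit 7, enqueue []
Visit 2, enqueue []
Visit 3, enqueue []

BFS order: [5, 6, 0, 1, 4, 7, 2, 3]


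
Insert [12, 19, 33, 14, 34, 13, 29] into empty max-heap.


Insert 12: [12]
Insert 19: [19, 12]
Insert 33: [33, 12, 19]
Insert 14: [33, 14, 19, 12]
Insert 34: [34, 33, 19, 12, 14]
Insert 13: [34, 33, 19, 12, 14, 13]
Insert 29: [34, 33, 29, 12, 14, 13, 19]

Final heap: [34, 33, 29, 12, 14, 13, 19]


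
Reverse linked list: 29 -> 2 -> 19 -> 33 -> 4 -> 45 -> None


Step 1: curr=29, set curr.next=prev(None) | reversed so far: 29
Step 2: curr=2, set curr.next=prev(29) | reversed so far: 2 -> 29
Step 3: curr=19, set curr.next=prev(2) | reversed so far: 19 -> 2 -> 29
Step 4: curr=33, set curr.next=prev(19) | reversed so far: 33 -> 19 -> 2 -> 29
Step 5: curr=4, set curr.next=prev(33) | reversed so far: 4 -> 33 -> 19 -> 2 -> 29
Step 6: curr=45, set curr.next=prev(4) | reversed so far: 45 -> 4 -> 33 -> 19 -> 2 -> 29

45 -> 4 -> 33 -> 19 -> 2 -> 29 -> None


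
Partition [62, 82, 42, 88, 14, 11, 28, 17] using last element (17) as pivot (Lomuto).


Pivot: 17
  14 <= 17: swap -> [14, 82, 42, 88, 62, 11, 28, 17]
  11 <= 17: swap -> [14, 11, 42, 88, 62, 82, 28, 17]
Place pivot at 2: [14, 11, 17, 88, 62, 82, 28, 42]

Partitioned: [14, 11, 17, 88, 62, 82, 28, 42]


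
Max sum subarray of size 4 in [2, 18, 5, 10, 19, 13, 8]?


[0:4]: 35
[1:5]: 52
[2:6]: 47
[3:7]: 50

Max: 52 at [1:5]


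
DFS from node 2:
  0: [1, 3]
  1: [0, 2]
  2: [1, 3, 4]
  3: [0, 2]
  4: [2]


Visit 2, push [4, 3, 1]
Visit 1, push [0]
Visit 0, push [3]
Visit 3, push []
Visit 4, push []

DFS order: [2, 1, 0, 3, 4]


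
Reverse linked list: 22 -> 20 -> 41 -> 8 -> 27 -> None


Step 1: curr=22, set curr.next=prev(None) | reversed so far: 22
Step 2: curr=20, set curr.next=prev(22) | reversed so far: 20 -> 22
Step 3: curr=41, set curr.next=prev(20) | reversed so far: 41 -> 20 -> 22
Step 4: curr=8, set curr.next=prev(41) | reversed so far: 8 -> 41 -> 20 -> 22
Step 5: curr=27, set curr.next=prev(8) | reversed so far: 27 -> 8 -> 41 -> 20 -> 22

27 -> 8 -> 41 -> 20 -> 22 -> None


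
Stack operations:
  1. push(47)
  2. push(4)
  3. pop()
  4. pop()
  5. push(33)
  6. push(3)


push(47) -> [47]
push(4) -> [47, 4]
pop()->4, [47]
pop()->47, []
push(33) -> [33]
push(3) -> [33, 3]

Final stack: [33, 3]


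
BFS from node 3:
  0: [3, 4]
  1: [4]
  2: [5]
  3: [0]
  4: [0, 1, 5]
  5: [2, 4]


Visit 3, enqueue [0]
Visit 0, enqueue [4]
Visit 4, enqueue [1, 5]
Visit 1, enqueue []
Visit 5, enqueue [2]
Visit 2, enqueue []

BFS order: [3, 0, 4, 1, 5, 2]


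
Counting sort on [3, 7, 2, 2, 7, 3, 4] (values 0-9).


Input: [3, 7, 2, 2, 7, 3, 4]
Counts: [0, 0, 2, 2, 1, 0, 0, 2, 0, 0]

Sorted: [2, 2, 3, 3, 4, 7, 7]


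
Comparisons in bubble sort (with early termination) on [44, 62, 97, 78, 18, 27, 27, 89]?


Algorithm: bubble sort (with early termination)
Input: [44, 62, 97, 78, 18, 27, 27, 89]
Sorted: [18, 27, 27, 44, 62, 78, 89, 97]

25


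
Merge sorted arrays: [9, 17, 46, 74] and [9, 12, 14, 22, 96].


Take 9 from A
Take 9 from B
Take 12 from B
Take 14 from B
Take 17 from A
Take 22 from B
Take 46 from A
Take 74 from A

Merged: [9, 9, 12, 14, 17, 22, 46, 74, 96]


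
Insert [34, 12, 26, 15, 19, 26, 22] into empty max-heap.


Insert 34: [34]
Insert 12: [34, 12]
Insert 26: [34, 12, 26]
Insert 15: [34, 15, 26, 12]
Insert 19: [34, 19, 26, 12, 15]
Insert 26: [34, 19, 26, 12, 15, 26]
Insert 22: [34, 19, 26, 12, 15, 26, 22]

Final heap: [34, 19, 26, 12, 15, 26, 22]


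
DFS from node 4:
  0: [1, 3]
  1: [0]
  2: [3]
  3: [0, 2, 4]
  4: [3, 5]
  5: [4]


Visit 4, push [5, 3]
Visit 3, push [2, 0]
Visit 0, push [1]
Visit 1, push []
Visit 2, push []
Visit 5, push []

DFS order: [4, 3, 0, 1, 2, 5]


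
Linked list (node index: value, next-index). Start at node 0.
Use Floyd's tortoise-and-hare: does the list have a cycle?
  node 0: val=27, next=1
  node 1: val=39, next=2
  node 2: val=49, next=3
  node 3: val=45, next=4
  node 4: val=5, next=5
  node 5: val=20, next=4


Floyd's tortoise (slow, +1) and hare (fast, +2):
  init: slow=0, fast=0
  step 1: slow=1, fast=2
  step 2: slow=2, fast=4
  step 3: slow=3, fast=4
  step 4: slow=4, fast=4
  slow == fast at node 4: cycle detected

Cycle: yes


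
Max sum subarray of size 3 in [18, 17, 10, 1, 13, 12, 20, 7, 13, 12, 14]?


[0:3]: 45
[1:4]: 28
[2:5]: 24
[3:6]: 26
[4:7]: 45
[5:8]: 39
[6:9]: 40
[7:10]: 32
[8:11]: 39

Max: 45 at [0:3]


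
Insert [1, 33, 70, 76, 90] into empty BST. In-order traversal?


Insert 1: root
Insert 33: R from 1
Insert 70: R from 1 -> R from 33
Insert 76: R from 1 -> R from 33 -> R from 70
Insert 90: R from 1 -> R from 33 -> R from 70 -> R from 76

In-order: [1, 33, 70, 76, 90]


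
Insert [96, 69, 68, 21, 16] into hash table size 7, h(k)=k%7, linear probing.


Insert 96: h=5 -> slot 5
Insert 69: h=6 -> slot 6
Insert 68: h=5, 2 probes -> slot 0
Insert 21: h=0, 1 probes -> slot 1
Insert 16: h=2 -> slot 2

Table: [68, 21, 16, None, None, 96, 69]


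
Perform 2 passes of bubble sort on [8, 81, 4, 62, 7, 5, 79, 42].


Initial: [8, 81, 4, 62, 7, 5, 79, 42]
Pass 1: [8, 4, 62, 7, 5, 79, 42, 81] (6 swaps)
Pass 2: [4, 8, 7, 5, 62, 42, 79, 81] (4 swaps)

After 2 passes: [4, 8, 7, 5, 62, 42, 79, 81]


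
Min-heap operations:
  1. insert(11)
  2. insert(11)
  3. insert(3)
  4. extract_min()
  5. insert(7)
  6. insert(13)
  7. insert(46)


insert(11) -> [11]
insert(11) -> [11, 11]
insert(3) -> [3, 11, 11]
extract_min()->3, [11, 11]
insert(7) -> [7, 11, 11]
insert(13) -> [7, 11, 11, 13]
insert(46) -> [7, 11, 11, 13, 46]

Final heap: [7, 11, 11, 13, 46]


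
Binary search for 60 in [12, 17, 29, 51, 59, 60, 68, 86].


Step 1: lo=0, hi=7, mid=3, val=51
Step 2: lo=4, hi=7, mid=5, val=60

Found at index 5


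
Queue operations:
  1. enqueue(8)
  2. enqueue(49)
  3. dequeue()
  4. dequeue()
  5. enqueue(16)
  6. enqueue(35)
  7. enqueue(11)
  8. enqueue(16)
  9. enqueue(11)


enqueue(8) -> [8]
enqueue(49) -> [8, 49]
dequeue()->8, [49]
dequeue()->49, []
enqueue(16) -> [16]
enqueue(35) -> [16, 35]
enqueue(11) -> [16, 35, 11]
enqueue(16) -> [16, 35, 11, 16]
enqueue(11) -> [16, 35, 11, 16, 11]

Final queue: [16, 35, 11, 16, 11]


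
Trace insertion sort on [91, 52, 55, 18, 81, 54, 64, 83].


Initial: [91, 52, 55, 18, 81, 54, 64, 83]
Insert 52: [52, 91, 55, 18, 81, 54, 64, 83]
Insert 55: [52, 55, 91, 18, 81, 54, 64, 83]
Insert 18: [18, 52, 55, 91, 81, 54, 64, 83]
Insert 81: [18, 52, 55, 81, 91, 54, 64, 83]
Insert 54: [18, 52, 54, 55, 81, 91, 64, 83]
Insert 64: [18, 52, 54, 55, 64, 81, 91, 83]
Insert 83: [18, 52, 54, 55, 64, 81, 83, 91]

Sorted: [18, 52, 54, 55, 64, 81, 83, 91]


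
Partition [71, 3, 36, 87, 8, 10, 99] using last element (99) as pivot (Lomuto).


Pivot: 99
  71 <= 99: advance i (no swap)
  3 <= 99: advance i (no swap)
  36 <= 99: advance i (no swap)
  87 <= 99: advance i (no swap)
  8 <= 99: advance i (no swap)
  10 <= 99: advance i (no swap)
Place pivot at 6: [71, 3, 36, 87, 8, 10, 99]

Partitioned: [71, 3, 36, 87, 8, 10, 99]


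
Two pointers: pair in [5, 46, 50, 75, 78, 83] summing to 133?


lo=0(5)+hi=5(83)=88
lo=1(46)+hi=5(83)=129
lo=2(50)+hi=5(83)=133

Yes: 50+83=133


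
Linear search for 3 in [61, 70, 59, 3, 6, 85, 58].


i=0: 61!=3
i=1: 70!=3
i=2: 59!=3
i=3: 3==3 found!

Found at 3, 4 comps


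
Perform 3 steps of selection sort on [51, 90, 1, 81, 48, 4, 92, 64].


Initial: [51, 90, 1, 81, 48, 4, 92, 64]
Step 1: min=1 at 2
  Swap: [1, 90, 51, 81, 48, 4, 92, 64]
Step 2: min=4 at 5
  Swap: [1, 4, 51, 81, 48, 90, 92, 64]
Step 3: min=48 at 4
  Swap: [1, 4, 48, 81, 51, 90, 92, 64]

After 3 steps: [1, 4, 48, 81, 51, 90, 92, 64]


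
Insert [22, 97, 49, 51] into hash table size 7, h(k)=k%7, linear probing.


Insert 22: h=1 -> slot 1
Insert 97: h=6 -> slot 6
Insert 49: h=0 -> slot 0
Insert 51: h=2 -> slot 2

Table: [49, 22, 51, None, None, None, 97]


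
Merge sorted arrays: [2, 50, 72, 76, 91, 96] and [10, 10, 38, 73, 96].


Take 2 from A
Take 10 from B
Take 10 from B
Take 38 from B
Take 50 from A
Take 72 from A
Take 73 from B
Take 76 from A
Take 91 from A
Take 96 from A

Merged: [2, 10, 10, 38, 50, 72, 73, 76, 91, 96, 96]


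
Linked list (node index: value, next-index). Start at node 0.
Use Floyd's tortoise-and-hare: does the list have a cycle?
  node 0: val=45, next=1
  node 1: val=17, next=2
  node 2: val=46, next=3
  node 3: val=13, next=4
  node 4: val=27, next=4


Floyd's tortoise (slow, +1) and hare (fast, +2):
  init: slow=0, fast=0
  step 1: slow=1, fast=2
  step 2: slow=2, fast=4
  step 3: slow=3, fast=4
  step 4: slow=4, fast=4
  slow == fast at node 4: cycle detected

Cycle: yes


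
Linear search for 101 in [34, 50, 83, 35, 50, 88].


i=0: 34!=101
i=1: 50!=101
i=2: 83!=101
i=3: 35!=101
i=4: 50!=101
i=5: 88!=101

Not found, 6 comps


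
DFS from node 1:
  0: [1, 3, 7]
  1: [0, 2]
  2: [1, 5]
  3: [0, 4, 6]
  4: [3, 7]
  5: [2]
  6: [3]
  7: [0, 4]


Visit 1, push [2, 0]
Visit 0, push [7, 3]
Visit 3, push [6, 4]
Visit 4, push [7]
Visit 7, push []
Visit 6, push []
Visit 2, push [5]
Visit 5, push []

DFS order: [1, 0, 3, 4, 7, 6, 2, 5]


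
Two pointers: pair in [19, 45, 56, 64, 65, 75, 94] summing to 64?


lo=0(19)+hi=6(94)=113
lo=0(19)+hi=5(75)=94
lo=0(19)+hi=4(65)=84
lo=0(19)+hi=3(64)=83
lo=0(19)+hi=2(56)=75
lo=0(19)+hi=1(45)=64

Yes: 19+45=64


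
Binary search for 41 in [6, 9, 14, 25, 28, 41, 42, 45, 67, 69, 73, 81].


Step 1: lo=0, hi=11, mid=5, val=41

Found at index 5


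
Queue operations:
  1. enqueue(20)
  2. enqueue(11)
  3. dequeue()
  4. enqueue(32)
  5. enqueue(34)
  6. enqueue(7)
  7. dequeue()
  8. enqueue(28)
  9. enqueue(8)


enqueue(20) -> [20]
enqueue(11) -> [20, 11]
dequeue()->20, [11]
enqueue(32) -> [11, 32]
enqueue(34) -> [11, 32, 34]
enqueue(7) -> [11, 32, 34, 7]
dequeue()->11, [32, 34, 7]
enqueue(28) -> [32, 34, 7, 28]
enqueue(8) -> [32, 34, 7, 28, 8]

Final queue: [32, 34, 7, 28, 8]


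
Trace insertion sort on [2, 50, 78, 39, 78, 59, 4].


Initial: [2, 50, 78, 39, 78, 59, 4]
Insert 50: [2, 50, 78, 39, 78, 59, 4]
Insert 78: [2, 50, 78, 39, 78, 59, 4]
Insert 39: [2, 39, 50, 78, 78, 59, 4]
Insert 78: [2, 39, 50, 78, 78, 59, 4]
Insert 59: [2, 39, 50, 59, 78, 78, 4]
Insert 4: [2, 4, 39, 50, 59, 78, 78]

Sorted: [2, 4, 39, 50, 59, 78, 78]


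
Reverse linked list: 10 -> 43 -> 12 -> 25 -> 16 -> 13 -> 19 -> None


Step 1: curr=10, set curr.next=prev(None) | reversed so far: 10
Step 2: curr=43, set curr.next=prev(10) | reversed so far: 43 -> 10
Step 3: curr=12, set curr.next=prev(43) | reversed so far: 12 -> 43 -> 10
Step 4: curr=25, set curr.next=prev(12) | reversed so far: 25 -> 12 -> 43 -> 10
Step 5: curr=16, set curr.next=prev(25) | reversed so far: 16 -> 25 -> 12 -> 43 -> 10
Step 6: curr=13, set curr.next=prev(16) | reversed so far: 13 -> 16 -> 25 -> 12 -> 43 -> 10
Step 7: curr=19, set curr.next=prev(13) | reversed so far: 19 -> 13 -> 16 -> 25 -> 12 -> 43 -> 10

19 -> 13 -> 16 -> 25 -> 12 -> 43 -> 10 -> None


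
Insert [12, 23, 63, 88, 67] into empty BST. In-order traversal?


Insert 12: root
Insert 23: R from 12
Insert 63: R from 12 -> R from 23
Insert 88: R from 12 -> R from 23 -> R from 63
Insert 67: R from 12 -> R from 23 -> R from 63 -> L from 88

In-order: [12, 23, 63, 67, 88]


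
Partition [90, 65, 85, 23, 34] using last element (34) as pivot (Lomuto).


Pivot: 34
  23 <= 34: swap -> [23, 65, 85, 90, 34]
Place pivot at 1: [23, 34, 85, 90, 65]

Partitioned: [23, 34, 85, 90, 65]


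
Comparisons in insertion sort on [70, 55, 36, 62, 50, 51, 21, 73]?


Algorithm: insertion sort
Input: [70, 55, 36, 62, 50, 51, 21, 73]
Sorted: [21, 36, 50, 51, 55, 62, 70, 73]

20


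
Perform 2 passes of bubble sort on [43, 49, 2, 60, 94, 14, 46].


Initial: [43, 49, 2, 60, 94, 14, 46]
Pass 1: [43, 2, 49, 60, 14, 46, 94] (3 swaps)
Pass 2: [2, 43, 49, 14, 46, 60, 94] (3 swaps)

After 2 passes: [2, 43, 49, 14, 46, 60, 94]


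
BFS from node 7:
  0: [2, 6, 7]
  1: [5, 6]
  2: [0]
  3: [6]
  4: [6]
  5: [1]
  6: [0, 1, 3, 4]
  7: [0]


Visit 7, enqueue [0]
Visit 0, enqueue [2, 6]
Visit 2, enqueue []
Visit 6, enqueue [1, 3, 4]
Visit 1, enqueue [5]
Visit 3, enqueue []
Visit 4, enqueue []
Visit 5, enqueue []

BFS order: [7, 0, 2, 6, 1, 3, 4, 5]


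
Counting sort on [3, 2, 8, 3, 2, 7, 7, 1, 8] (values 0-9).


Input: [3, 2, 8, 3, 2, 7, 7, 1, 8]
Counts: [0, 1, 2, 2, 0, 0, 0, 2, 2, 0]

Sorted: [1, 2, 2, 3, 3, 7, 7, 8, 8]


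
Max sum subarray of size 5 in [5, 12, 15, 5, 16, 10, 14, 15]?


[0:5]: 53
[1:6]: 58
[2:7]: 60
[3:8]: 60

Max: 60 at [2:7]


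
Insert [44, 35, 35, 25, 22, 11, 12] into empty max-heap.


Insert 44: [44]
Insert 35: [44, 35]
Insert 35: [44, 35, 35]
Insert 25: [44, 35, 35, 25]
Insert 22: [44, 35, 35, 25, 22]
Insert 11: [44, 35, 35, 25, 22, 11]
Insert 12: [44, 35, 35, 25, 22, 11, 12]

Final heap: [44, 35, 35, 25, 22, 11, 12]


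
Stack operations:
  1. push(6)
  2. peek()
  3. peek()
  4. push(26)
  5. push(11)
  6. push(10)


push(6) -> [6]
peek()->6
peek()->6
push(26) -> [6, 26]
push(11) -> [6, 26, 11]
push(10) -> [6, 26, 11, 10]

Final stack: [6, 26, 11, 10]


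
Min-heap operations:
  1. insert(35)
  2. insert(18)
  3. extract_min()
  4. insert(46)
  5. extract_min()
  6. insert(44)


insert(35) -> [35]
insert(18) -> [18, 35]
extract_min()->18, [35]
insert(46) -> [35, 46]
extract_min()->35, [46]
insert(44) -> [44, 46]

Final heap: [44, 46]


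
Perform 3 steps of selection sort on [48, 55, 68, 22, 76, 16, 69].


Initial: [48, 55, 68, 22, 76, 16, 69]
Step 1: min=16 at 5
  Swap: [16, 55, 68, 22, 76, 48, 69]
Step 2: min=22 at 3
  Swap: [16, 22, 68, 55, 76, 48, 69]
Step 3: min=48 at 5
  Swap: [16, 22, 48, 55, 76, 68, 69]

After 3 steps: [16, 22, 48, 55, 76, 68, 69]


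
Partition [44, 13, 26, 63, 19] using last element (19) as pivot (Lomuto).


Pivot: 19
  13 <= 19: swap -> [13, 44, 26, 63, 19]
Place pivot at 1: [13, 19, 26, 63, 44]

Partitioned: [13, 19, 26, 63, 44]


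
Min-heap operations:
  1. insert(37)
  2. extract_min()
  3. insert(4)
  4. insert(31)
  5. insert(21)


insert(37) -> [37]
extract_min()->37, []
insert(4) -> [4]
insert(31) -> [4, 31]
insert(21) -> [4, 31, 21]

Final heap: [4, 31, 21]


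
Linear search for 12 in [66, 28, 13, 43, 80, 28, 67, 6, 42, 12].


i=0: 66!=12
i=1: 28!=12
i=2: 13!=12
i=3: 43!=12
i=4: 80!=12
i=5: 28!=12
i=6: 67!=12
i=7: 6!=12
i=8: 42!=12
i=9: 12==12 found!

Found at 9, 10 comps


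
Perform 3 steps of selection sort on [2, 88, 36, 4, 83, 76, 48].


Initial: [2, 88, 36, 4, 83, 76, 48]
Step 1: min=2 at 0
  Swap: [2, 88, 36, 4, 83, 76, 48]
Step 2: min=4 at 3
  Swap: [2, 4, 36, 88, 83, 76, 48]
Step 3: min=36 at 2
  Swap: [2, 4, 36, 88, 83, 76, 48]

After 3 steps: [2, 4, 36, 88, 83, 76, 48]


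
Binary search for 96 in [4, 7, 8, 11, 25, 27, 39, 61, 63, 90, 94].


Step 1: lo=0, hi=10, mid=5, val=27
Step 2: lo=6, hi=10, mid=8, val=63
Step 3: lo=9, hi=10, mid=9, val=90
Step 4: lo=10, hi=10, mid=10, val=94

Not found


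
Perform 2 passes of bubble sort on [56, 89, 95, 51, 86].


Initial: [56, 89, 95, 51, 86]
Pass 1: [56, 89, 51, 86, 95] (2 swaps)
Pass 2: [56, 51, 86, 89, 95] (2 swaps)

After 2 passes: [56, 51, 86, 89, 95]


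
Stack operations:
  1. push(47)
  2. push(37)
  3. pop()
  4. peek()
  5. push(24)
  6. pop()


push(47) -> [47]
push(37) -> [47, 37]
pop()->37, [47]
peek()->47
push(24) -> [47, 24]
pop()->24, [47]

Final stack: [47]


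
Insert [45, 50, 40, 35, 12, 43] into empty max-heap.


Insert 45: [45]
Insert 50: [50, 45]
Insert 40: [50, 45, 40]
Insert 35: [50, 45, 40, 35]
Insert 12: [50, 45, 40, 35, 12]
Insert 43: [50, 45, 43, 35, 12, 40]

Final heap: [50, 45, 43, 35, 12, 40]


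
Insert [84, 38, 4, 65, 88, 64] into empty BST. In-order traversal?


Insert 84: root
Insert 38: L from 84
Insert 4: L from 84 -> L from 38
Insert 65: L from 84 -> R from 38
Insert 88: R from 84
Insert 64: L from 84 -> R from 38 -> L from 65

In-order: [4, 38, 64, 65, 84, 88]


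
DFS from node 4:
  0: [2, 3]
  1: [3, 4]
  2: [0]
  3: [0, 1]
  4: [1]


Visit 4, push [1]
Visit 1, push [3]
Visit 3, push [0]
Visit 0, push [2]
Visit 2, push []

DFS order: [4, 1, 3, 0, 2]


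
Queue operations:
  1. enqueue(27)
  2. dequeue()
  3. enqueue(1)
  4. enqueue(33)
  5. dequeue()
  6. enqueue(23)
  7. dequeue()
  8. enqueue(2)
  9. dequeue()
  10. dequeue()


enqueue(27) -> [27]
dequeue()->27, []
enqueue(1) -> [1]
enqueue(33) -> [1, 33]
dequeue()->1, [33]
enqueue(23) -> [33, 23]
dequeue()->33, [23]
enqueue(2) -> [23, 2]
dequeue()->23, [2]
dequeue()->2, []

Final queue: []
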